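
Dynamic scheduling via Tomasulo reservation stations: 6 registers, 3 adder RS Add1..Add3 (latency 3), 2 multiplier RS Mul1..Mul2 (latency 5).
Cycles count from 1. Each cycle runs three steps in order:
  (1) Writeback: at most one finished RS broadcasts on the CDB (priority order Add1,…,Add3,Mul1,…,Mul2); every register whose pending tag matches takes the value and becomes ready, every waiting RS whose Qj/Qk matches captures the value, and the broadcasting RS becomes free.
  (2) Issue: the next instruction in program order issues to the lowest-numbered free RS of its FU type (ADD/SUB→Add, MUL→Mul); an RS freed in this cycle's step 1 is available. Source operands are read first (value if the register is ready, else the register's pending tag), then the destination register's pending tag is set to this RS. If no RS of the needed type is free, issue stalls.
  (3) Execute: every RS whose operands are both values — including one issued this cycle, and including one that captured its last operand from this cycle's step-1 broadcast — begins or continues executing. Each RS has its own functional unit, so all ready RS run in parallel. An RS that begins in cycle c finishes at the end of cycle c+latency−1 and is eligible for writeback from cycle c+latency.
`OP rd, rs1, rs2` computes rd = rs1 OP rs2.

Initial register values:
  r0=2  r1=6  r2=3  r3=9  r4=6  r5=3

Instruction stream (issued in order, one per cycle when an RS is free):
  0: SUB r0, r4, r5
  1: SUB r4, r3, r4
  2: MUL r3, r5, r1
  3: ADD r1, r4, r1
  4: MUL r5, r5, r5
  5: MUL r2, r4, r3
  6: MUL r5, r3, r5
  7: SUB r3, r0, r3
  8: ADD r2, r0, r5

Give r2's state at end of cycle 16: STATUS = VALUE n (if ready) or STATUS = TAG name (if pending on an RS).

  c1: issue SUB r0<-Add1  regs: r0:Add1,r1:6,r2:3,r3:9,r4:6,r5:3
  c2: issue SUB r4<-Add2  regs: r0:Add1,r1:6,r2:3,r3:9,r4:Add2,r5:3
  c3: issue MUL r3<-Mul1  regs: r0:Add1,r1:6,r2:3,r3:Mul1,r4:Add2,r5:3
  c4: CDB Add1=3; issue ADD r1<-Add1  regs: r0:3,r1:Add1,r2:3,r3:Mul1,r4:Add2,r5:3
  c5: CDB Add2=3; issue MUL r5<-Mul2  regs: r0:3,r1:Add1,r2:3,r3:Mul1,r4:3,r5:Mul2
  c6: stall  regs: r0:3,r1:Add1,r2:3,r3:Mul1,r4:3,r5:Mul2
  c7: stall  regs: r0:3,r1:Add1,r2:3,r3:Mul1,r4:3,r5:Mul2
  c8: CDB Add1=9; stall  regs: r0:3,r1:9,r2:3,r3:Mul1,r4:3,r5:Mul2
  c9: CDB Mul1=18; issue MUL r2<-Mul1  regs: r0:3,r1:9,r2:Mul1,r3:18,r4:3,r5:Mul2
  c10: CDB Mul2=9; issue MUL r5<-Mul2  regs: r0:3,r1:9,r2:Mul1,r3:18,r4:3,r5:Mul2
  c11: issue SUB r3<-Add1  regs: r0:3,r1:9,r2:Mul1,r3:Add1,r4:3,r5:Mul2
  c12: issue ADD r2<-Add2  regs: r0:3,r1:9,r2:Add2,r3:Add1,r4:3,r5:Mul2
  c13: -  regs: r0:3,r1:9,r2:Add2,r3:Add1,r4:3,r5:Mul2
  c14: CDB Add1=-15  regs: r0:3,r1:9,r2:Add2,r3:-15,r4:3,r5:Mul2
  c15: CDB Mul1=54  regs: r0:3,r1:9,r2:Add2,r3:-15,r4:3,r5:Mul2
  c16: CDB Mul2=162  regs: r0:3,r1:9,r2:Add2,r3:-15,r4:3,r5:162

STATUS = TAG Add2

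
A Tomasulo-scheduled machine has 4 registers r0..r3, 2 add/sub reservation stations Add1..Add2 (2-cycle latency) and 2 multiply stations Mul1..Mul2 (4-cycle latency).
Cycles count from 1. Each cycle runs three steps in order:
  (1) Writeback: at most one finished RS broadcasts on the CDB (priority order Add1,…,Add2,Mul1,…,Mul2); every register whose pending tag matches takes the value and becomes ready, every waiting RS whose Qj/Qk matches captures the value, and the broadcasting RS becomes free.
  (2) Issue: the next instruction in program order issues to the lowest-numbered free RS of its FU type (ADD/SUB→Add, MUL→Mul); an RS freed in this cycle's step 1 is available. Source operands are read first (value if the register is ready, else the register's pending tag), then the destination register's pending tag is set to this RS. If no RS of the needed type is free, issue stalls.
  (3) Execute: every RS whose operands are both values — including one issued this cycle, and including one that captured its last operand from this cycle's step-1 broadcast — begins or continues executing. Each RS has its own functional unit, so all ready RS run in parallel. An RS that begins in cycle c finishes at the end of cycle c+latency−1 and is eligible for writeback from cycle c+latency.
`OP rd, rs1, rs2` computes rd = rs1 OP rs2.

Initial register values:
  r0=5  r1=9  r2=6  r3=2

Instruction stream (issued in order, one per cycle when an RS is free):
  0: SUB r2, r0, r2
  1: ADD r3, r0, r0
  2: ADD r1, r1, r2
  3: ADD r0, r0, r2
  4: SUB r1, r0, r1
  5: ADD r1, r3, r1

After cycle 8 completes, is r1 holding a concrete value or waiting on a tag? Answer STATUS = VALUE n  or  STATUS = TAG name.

STATUS = TAG Add2

c1: issue SUB r2<-Add1 | r0:5,r1:9,r2:Add1,r3:2
c2: issue ADD r3<-Add2 | r0:5,r1:9,r2:Add1,r3:Add2
c3: CDB Add1=-1; issue ADD r1<-Add1 | r0:5,r1:Add1,r2:-1,r3:Add2
c4: CDB Add2=10; issue ADD r0<-Add2 | r0:Add2,r1:Add1,r2:-1,r3:10
c5: CDB Add1=8; issue SUB r1<-Add1 | r0:Add2,r1:Add1,r2:-1,r3:10
c6: CDB Add2=4; issue ADD r1<-Add2 | r0:4,r1:Add2,r2:-1,r3:10
c7: - | r0:4,r1:Add2,r2:-1,r3:10
c8: CDB Add1=-4 | r0:4,r1:Add2,r2:-1,r3:10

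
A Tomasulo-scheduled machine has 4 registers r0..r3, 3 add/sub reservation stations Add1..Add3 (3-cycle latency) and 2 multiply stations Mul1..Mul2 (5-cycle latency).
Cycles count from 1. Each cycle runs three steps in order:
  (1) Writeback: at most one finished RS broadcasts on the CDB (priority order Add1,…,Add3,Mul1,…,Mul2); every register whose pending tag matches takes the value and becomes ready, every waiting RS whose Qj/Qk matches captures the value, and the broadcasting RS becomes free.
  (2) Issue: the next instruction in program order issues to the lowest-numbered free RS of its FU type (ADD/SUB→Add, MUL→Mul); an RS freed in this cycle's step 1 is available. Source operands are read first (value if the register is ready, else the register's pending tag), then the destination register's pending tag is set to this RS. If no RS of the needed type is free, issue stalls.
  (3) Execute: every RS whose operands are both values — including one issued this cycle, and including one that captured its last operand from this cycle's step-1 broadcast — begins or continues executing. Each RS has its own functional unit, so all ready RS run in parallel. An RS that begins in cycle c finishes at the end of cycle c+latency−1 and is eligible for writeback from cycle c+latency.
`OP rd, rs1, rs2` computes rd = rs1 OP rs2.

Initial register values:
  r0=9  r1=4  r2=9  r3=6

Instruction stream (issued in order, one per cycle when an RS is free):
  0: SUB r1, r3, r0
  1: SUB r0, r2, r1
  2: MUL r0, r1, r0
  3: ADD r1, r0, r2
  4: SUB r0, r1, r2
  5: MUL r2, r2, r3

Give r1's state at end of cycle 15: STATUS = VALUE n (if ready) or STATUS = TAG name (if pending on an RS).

cycle 1: issue SUB r1<-Add1 // r0:9,r1:Add1,r2:9,r3:6
cycle 2: issue SUB r0<-Add2 // r0:Add2,r1:Add1,r2:9,r3:6
cycle 3: issue MUL r0<-Mul1 // r0:Mul1,r1:Add1,r2:9,r3:6
cycle 4: CDB Add1=-3; issue ADD r1<-Add1 // r0:Mul1,r1:Add1,r2:9,r3:6
cycle 5: issue SUB r0<-Add3 // r0:Add3,r1:Add1,r2:9,r3:6
cycle 6: issue MUL r2<-Mul2 // r0:Add3,r1:Add1,r2:Mul2,r3:6
cycle 7: CDB Add2=12 // r0:Add3,r1:Add1,r2:Mul2,r3:6
cycle 8: - // r0:Add3,r1:Add1,r2:Mul2,r3:6
cycle 9: - // r0:Add3,r1:Add1,r2:Mul2,r3:6
cycle 10: - // r0:Add3,r1:Add1,r2:Mul2,r3:6
cycle 11: CDB Mul2=54 // r0:Add3,r1:Add1,r2:54,r3:6
cycle 12: CDB Mul1=-36 // r0:Add3,r1:Add1,r2:54,r3:6
cycle 13: - // r0:Add3,r1:Add1,r2:54,r3:6
cycle 14: - // r0:Add3,r1:Add1,r2:54,r3:6
cycle 15: CDB Add1=-27 // r0:Add3,r1:-27,r2:54,r3:6

STATUS = VALUE -27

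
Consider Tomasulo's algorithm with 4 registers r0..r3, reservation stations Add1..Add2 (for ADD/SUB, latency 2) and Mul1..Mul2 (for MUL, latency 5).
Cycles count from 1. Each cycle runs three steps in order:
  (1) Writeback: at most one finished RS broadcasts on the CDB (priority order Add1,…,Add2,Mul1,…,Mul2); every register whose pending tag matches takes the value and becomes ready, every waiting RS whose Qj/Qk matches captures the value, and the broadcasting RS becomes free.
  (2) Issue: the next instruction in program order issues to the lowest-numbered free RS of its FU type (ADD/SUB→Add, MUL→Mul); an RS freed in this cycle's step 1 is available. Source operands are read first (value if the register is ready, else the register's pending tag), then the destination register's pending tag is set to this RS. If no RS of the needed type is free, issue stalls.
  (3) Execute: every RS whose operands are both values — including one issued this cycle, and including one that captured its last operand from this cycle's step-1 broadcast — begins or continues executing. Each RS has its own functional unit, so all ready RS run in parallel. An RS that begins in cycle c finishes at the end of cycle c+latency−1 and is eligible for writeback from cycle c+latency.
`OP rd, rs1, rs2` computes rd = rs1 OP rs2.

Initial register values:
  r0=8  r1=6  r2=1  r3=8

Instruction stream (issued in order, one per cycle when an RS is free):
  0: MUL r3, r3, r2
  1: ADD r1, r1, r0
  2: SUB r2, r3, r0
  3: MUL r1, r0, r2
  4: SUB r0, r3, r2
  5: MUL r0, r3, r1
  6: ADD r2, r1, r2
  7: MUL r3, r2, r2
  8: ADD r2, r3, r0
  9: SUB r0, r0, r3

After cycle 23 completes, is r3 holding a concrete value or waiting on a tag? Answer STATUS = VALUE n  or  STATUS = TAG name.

STATUS = VALUE 0

  c1: issue MUL r3<-Mul1  regs: r0:8,r1:6,r2:1,r3:Mul1
  c2: issue ADD r1<-Add1  regs: r0:8,r1:Add1,r2:1,r3:Mul1
  c3: issue SUB r2<-Add2  regs: r0:8,r1:Add1,r2:Add2,r3:Mul1
  c4: CDB Add1=14; issue MUL r1<-Mul2  regs: r0:8,r1:Mul2,r2:Add2,r3:Mul1
  c5: issue SUB r0<-Add1  regs: r0:Add1,r1:Mul2,r2:Add2,r3:Mul1
  c6: CDB Mul1=8; issue MUL r0<-Mul1  regs: r0:Mul1,r1:Mul2,r2:Add2,r3:8
  c7: stall  regs: r0:Mul1,r1:Mul2,r2:Add2,r3:8
  c8: CDB Add2=0; issue ADD r2<-Add2  regs: r0:Mul1,r1:Mul2,r2:Add2,r3:8
  c9: stall  regs: r0:Mul1,r1:Mul2,r2:Add2,r3:8
  c10: CDB Add1=8; stall  regs: r0:Mul1,r1:Mul2,r2:Add2,r3:8
  c11: stall  regs: r0:Mul1,r1:Mul2,r2:Add2,r3:8
  c12: stall  regs: r0:Mul1,r1:Mul2,r2:Add2,r3:8
  c13: CDB Mul2=0; issue MUL r3<-Mul2  regs: r0:Mul1,r1:0,r2:Add2,r3:Mul2
  c14: issue ADD r2<-Add1  regs: r0:Mul1,r1:0,r2:Add1,r3:Mul2
  c15: CDB Add2=0; issue SUB r0<-Add2  regs: r0:Add2,r1:0,r2:Add1,r3:Mul2
  c16: -  regs: r0:Add2,r1:0,r2:Add1,r3:Mul2
  c17: -  regs: r0:Add2,r1:0,r2:Add1,r3:Mul2
  c18: CDB Mul1=0  regs: r0:Add2,r1:0,r2:Add1,r3:Mul2
  c19: -  regs: r0:Add2,r1:0,r2:Add1,r3:Mul2
  c20: CDB Mul2=0  regs: r0:Add2,r1:0,r2:Add1,r3:0
  c21: -  regs: r0:Add2,r1:0,r2:Add1,r3:0
  c22: CDB Add1=0  regs: r0:Add2,r1:0,r2:0,r3:0
  c23: CDB Add2=0  regs: r0:0,r1:0,r2:0,r3:0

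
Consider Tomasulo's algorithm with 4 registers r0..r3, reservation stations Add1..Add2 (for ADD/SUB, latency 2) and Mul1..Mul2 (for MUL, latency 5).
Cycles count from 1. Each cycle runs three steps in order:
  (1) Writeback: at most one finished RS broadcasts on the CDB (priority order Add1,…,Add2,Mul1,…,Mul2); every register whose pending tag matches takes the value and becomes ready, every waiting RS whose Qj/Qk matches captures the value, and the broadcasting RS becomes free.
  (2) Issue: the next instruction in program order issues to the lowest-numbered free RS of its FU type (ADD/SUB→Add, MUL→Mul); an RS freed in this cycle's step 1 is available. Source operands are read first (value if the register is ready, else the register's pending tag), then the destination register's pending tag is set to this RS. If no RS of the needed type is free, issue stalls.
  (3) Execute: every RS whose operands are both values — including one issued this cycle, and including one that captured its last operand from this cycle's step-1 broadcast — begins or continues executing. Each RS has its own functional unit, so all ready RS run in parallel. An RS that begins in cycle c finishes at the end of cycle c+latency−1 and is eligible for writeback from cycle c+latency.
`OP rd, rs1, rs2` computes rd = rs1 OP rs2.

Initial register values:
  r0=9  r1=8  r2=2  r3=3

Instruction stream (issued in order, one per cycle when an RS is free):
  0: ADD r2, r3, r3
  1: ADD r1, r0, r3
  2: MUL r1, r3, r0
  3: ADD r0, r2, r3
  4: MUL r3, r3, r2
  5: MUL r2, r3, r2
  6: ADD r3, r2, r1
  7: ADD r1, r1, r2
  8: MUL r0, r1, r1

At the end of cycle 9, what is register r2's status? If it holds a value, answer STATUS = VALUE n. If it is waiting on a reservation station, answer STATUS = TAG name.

STATUS = TAG Mul1

c1: issue ADD r2<-Add1 | r0:9,r1:8,r2:Add1,r3:3
c2: issue ADD r1<-Add2 | r0:9,r1:Add2,r2:Add1,r3:3
c3: CDB Add1=6; issue MUL r1<-Mul1 | r0:9,r1:Mul1,r2:6,r3:3
c4: CDB Add2=12; issue ADD r0<-Add1 | r0:Add1,r1:Mul1,r2:6,r3:3
c5: issue MUL r3<-Mul2 | r0:Add1,r1:Mul1,r2:6,r3:Mul2
c6: CDB Add1=9; stall | r0:9,r1:Mul1,r2:6,r3:Mul2
c7: stall | r0:9,r1:Mul1,r2:6,r3:Mul2
c8: CDB Mul1=27; issue MUL r2<-Mul1 | r0:9,r1:27,r2:Mul1,r3:Mul2
c9: issue ADD r3<-Add1 | r0:9,r1:27,r2:Mul1,r3:Add1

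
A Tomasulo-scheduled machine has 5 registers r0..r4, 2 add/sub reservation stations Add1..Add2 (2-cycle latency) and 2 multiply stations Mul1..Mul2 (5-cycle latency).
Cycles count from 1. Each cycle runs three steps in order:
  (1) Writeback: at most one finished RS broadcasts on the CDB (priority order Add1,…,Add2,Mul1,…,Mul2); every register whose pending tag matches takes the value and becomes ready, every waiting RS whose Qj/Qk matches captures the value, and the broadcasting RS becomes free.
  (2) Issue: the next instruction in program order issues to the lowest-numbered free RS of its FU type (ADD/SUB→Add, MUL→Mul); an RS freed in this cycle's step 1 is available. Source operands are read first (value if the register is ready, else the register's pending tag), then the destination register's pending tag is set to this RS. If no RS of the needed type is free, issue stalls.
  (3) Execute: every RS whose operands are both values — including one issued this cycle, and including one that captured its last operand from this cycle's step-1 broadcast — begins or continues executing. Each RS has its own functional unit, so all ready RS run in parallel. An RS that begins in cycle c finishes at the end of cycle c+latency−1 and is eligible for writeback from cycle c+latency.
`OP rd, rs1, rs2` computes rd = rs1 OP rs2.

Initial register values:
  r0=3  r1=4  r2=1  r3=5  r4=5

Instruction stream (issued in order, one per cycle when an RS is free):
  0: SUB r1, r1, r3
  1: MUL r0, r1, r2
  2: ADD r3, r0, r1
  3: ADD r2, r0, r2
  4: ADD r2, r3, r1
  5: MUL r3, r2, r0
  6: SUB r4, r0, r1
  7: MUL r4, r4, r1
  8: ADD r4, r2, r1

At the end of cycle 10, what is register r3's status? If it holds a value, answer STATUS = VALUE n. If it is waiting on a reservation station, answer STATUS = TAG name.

c1: issue SUB r1<-Add1 | r0:3,r1:Add1,r2:1,r3:5,r4:5
c2: issue MUL r0<-Mul1 | r0:Mul1,r1:Add1,r2:1,r3:5,r4:5
c3: CDB Add1=-1; issue ADD r3<-Add1 | r0:Mul1,r1:-1,r2:1,r3:Add1,r4:5
c4: issue ADD r2<-Add2 | r0:Mul1,r1:-1,r2:Add2,r3:Add1,r4:5
c5: stall | r0:Mul1,r1:-1,r2:Add2,r3:Add1,r4:5
c6: stall | r0:Mul1,r1:-1,r2:Add2,r3:Add1,r4:5
c7: stall | r0:Mul1,r1:-1,r2:Add2,r3:Add1,r4:5
c8: CDB Mul1=-1; stall | r0:-1,r1:-1,r2:Add2,r3:Add1,r4:5
c9: stall | r0:-1,r1:-1,r2:Add2,r3:Add1,r4:5
c10: CDB Add1=-2; issue ADD r2<-Add1 | r0:-1,r1:-1,r2:Add1,r3:-2,r4:5

STATUS = VALUE -2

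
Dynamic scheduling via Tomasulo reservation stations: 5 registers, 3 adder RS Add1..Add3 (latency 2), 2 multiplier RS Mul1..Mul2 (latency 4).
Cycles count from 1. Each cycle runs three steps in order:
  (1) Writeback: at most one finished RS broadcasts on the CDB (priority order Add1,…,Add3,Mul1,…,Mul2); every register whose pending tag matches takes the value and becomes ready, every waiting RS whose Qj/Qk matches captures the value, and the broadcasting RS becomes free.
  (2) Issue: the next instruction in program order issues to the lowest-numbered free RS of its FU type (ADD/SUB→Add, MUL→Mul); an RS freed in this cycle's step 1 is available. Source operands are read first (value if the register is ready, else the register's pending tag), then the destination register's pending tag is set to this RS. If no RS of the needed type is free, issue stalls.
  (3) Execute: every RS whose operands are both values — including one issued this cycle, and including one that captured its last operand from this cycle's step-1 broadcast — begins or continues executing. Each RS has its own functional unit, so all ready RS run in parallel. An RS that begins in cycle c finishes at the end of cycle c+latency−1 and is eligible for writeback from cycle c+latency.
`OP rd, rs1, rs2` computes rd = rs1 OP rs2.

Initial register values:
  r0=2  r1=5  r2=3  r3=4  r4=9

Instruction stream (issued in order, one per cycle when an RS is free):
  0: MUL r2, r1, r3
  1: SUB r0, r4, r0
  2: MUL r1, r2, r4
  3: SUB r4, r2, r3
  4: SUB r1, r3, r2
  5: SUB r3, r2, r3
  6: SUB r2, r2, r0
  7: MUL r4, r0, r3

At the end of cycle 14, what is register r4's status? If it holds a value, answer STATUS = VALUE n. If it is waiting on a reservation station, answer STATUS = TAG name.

cycle 1: issue MUL r2<-Mul1 // r0:2,r1:5,r2:Mul1,r3:4,r4:9
cycle 2: issue SUB r0<-Add1 // r0:Add1,r1:5,r2:Mul1,r3:4,r4:9
cycle 3: issue MUL r1<-Mul2 // r0:Add1,r1:Mul2,r2:Mul1,r3:4,r4:9
cycle 4: CDB Add1=7; issue SUB r4<-Add1 // r0:7,r1:Mul2,r2:Mul1,r3:4,r4:Add1
cycle 5: CDB Mul1=20; issue SUB r1<-Add2 // r0:7,r1:Add2,r2:20,r3:4,r4:Add1
cycle 6: issue SUB r3<-Add3 // r0:7,r1:Add2,r2:20,r3:Add3,r4:Add1
cycle 7: CDB Add1=16; issue SUB r2<-Add1 // r0:7,r1:Add2,r2:Add1,r3:Add3,r4:16
cycle 8: CDB Add2=-16; issue MUL r4<-Mul1 // r0:7,r1:-16,r2:Add1,r3:Add3,r4:Mul1
cycle 9: CDB Add1=13 // r0:7,r1:-16,r2:13,r3:Add3,r4:Mul1
cycle 10: CDB Add3=16 // r0:7,r1:-16,r2:13,r3:16,r4:Mul1
cycle 11: CDB Mul2=180 // r0:7,r1:-16,r2:13,r3:16,r4:Mul1
cycle 12: - // r0:7,r1:-16,r2:13,r3:16,r4:Mul1
cycle 13: - // r0:7,r1:-16,r2:13,r3:16,r4:Mul1
cycle 14: CDB Mul1=112 // r0:7,r1:-16,r2:13,r3:16,r4:112

STATUS = VALUE 112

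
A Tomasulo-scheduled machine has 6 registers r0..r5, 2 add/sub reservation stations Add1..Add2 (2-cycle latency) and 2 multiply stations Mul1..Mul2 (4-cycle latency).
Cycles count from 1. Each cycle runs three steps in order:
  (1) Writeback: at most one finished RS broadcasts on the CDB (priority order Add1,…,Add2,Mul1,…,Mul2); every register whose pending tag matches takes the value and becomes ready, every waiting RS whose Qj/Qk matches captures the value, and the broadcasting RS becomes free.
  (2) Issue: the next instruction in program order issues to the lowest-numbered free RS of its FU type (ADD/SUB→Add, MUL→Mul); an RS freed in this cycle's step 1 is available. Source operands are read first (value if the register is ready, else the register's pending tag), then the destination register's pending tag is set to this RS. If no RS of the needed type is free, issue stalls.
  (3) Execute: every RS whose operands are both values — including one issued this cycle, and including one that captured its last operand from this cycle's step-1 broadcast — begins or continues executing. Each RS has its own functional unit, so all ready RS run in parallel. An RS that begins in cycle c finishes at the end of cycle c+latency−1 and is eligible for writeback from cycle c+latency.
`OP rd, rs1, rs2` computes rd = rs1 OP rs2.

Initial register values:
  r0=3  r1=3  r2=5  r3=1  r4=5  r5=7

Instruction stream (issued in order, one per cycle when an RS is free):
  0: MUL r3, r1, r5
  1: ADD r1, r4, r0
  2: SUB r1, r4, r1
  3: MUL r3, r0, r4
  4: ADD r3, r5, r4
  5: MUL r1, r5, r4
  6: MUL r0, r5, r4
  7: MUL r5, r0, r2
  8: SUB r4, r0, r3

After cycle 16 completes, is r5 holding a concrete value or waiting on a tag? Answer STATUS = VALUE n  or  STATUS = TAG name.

STATUS = VALUE 175

cycle 1: issue MUL r3<-Mul1 // r0:3,r1:3,r2:5,r3:Mul1,r4:5,r5:7
cycle 2: issue ADD r1<-Add1 // r0:3,r1:Add1,r2:5,r3:Mul1,r4:5,r5:7
cycle 3: issue SUB r1<-Add2 // r0:3,r1:Add2,r2:5,r3:Mul1,r4:5,r5:7
cycle 4: CDB Add1=8; issue MUL r3<-Mul2 // r0:3,r1:Add2,r2:5,r3:Mul2,r4:5,r5:7
cycle 5: CDB Mul1=21; issue ADD r3<-Add1 // r0:3,r1:Add2,r2:5,r3:Add1,r4:5,r5:7
cycle 6: CDB Add2=-3; issue MUL r1<-Mul1 // r0:3,r1:Mul1,r2:5,r3:Add1,r4:5,r5:7
cycle 7: CDB Add1=12; stall // r0:3,r1:Mul1,r2:5,r3:12,r4:5,r5:7
cycle 8: CDB Mul2=15; issue MUL r0<-Mul2 // r0:Mul2,r1:Mul1,r2:5,r3:12,r4:5,r5:7
cycle 9: stall // r0:Mul2,r1:Mul1,r2:5,r3:12,r4:5,r5:7
cycle 10: CDB Mul1=35; issue MUL r5<-Mul1 // r0:Mul2,r1:35,r2:5,r3:12,r4:5,r5:Mul1
cycle 11: issue SUB r4<-Add1 // r0:Mul2,r1:35,r2:5,r3:12,r4:Add1,r5:Mul1
cycle 12: CDB Mul2=35 // r0:35,r1:35,r2:5,r3:12,r4:Add1,r5:Mul1
cycle 13: - // r0:35,r1:35,r2:5,r3:12,r4:Add1,r5:Mul1
cycle 14: CDB Add1=23 // r0:35,r1:35,r2:5,r3:12,r4:23,r5:Mul1
cycle 15: - // r0:35,r1:35,r2:5,r3:12,r4:23,r5:Mul1
cycle 16: CDB Mul1=175 // r0:35,r1:35,r2:5,r3:12,r4:23,r5:175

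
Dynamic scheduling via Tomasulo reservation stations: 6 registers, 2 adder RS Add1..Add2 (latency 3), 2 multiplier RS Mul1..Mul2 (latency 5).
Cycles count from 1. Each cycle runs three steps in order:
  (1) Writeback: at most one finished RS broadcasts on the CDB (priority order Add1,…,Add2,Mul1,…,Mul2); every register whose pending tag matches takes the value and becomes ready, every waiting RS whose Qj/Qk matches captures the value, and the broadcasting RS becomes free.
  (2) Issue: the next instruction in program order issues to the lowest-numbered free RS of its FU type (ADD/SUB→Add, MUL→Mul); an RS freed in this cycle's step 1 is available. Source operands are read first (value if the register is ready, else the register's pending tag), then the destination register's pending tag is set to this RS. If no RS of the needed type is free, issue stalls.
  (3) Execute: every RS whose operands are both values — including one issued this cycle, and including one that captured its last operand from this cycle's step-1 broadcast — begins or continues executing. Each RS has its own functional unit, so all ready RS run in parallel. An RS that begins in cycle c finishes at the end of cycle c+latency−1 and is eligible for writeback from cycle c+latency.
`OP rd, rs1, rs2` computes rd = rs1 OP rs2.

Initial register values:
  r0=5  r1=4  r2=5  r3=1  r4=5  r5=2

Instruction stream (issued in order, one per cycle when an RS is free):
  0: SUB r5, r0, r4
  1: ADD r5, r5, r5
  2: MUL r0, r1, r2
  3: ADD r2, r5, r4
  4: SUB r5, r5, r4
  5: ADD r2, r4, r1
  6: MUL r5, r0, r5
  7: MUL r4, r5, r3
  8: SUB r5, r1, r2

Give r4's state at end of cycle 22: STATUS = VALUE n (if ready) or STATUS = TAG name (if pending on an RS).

STATUS = VALUE -100

c1: issue SUB r5<-Add1 | r0:5,r1:4,r2:5,r3:1,r4:5,r5:Add1
c2: issue ADD r5<-Add2 | r0:5,r1:4,r2:5,r3:1,r4:5,r5:Add2
c3: issue MUL r0<-Mul1 | r0:Mul1,r1:4,r2:5,r3:1,r4:5,r5:Add2
c4: CDB Add1=0; issue ADD r2<-Add1 | r0:Mul1,r1:4,r2:Add1,r3:1,r4:5,r5:Add2
c5: stall | r0:Mul1,r1:4,r2:Add1,r3:1,r4:5,r5:Add2
c6: stall | r0:Mul1,r1:4,r2:Add1,r3:1,r4:5,r5:Add2
c7: CDB Add2=0; issue SUB r5<-Add2 | r0:Mul1,r1:4,r2:Add1,r3:1,r4:5,r5:Add2
c8: CDB Mul1=20; stall | r0:20,r1:4,r2:Add1,r3:1,r4:5,r5:Add2
c9: stall | r0:20,r1:4,r2:Add1,r3:1,r4:5,r5:Add2
c10: CDB Add1=5; issue ADD r2<-Add1 | r0:20,r1:4,r2:Add1,r3:1,r4:5,r5:Add2
c11: CDB Add2=-5; issue MUL r5<-Mul1 | r0:20,r1:4,r2:Add1,r3:1,r4:5,r5:Mul1
c12: issue MUL r4<-Mul2 | r0:20,r1:4,r2:Add1,r3:1,r4:Mul2,r5:Mul1
c13: CDB Add1=9; issue SUB r5<-Add1 | r0:20,r1:4,r2:9,r3:1,r4:Mul2,r5:Add1
c14: - | r0:20,r1:4,r2:9,r3:1,r4:Mul2,r5:Add1
c15: - | r0:20,r1:4,r2:9,r3:1,r4:Mul2,r5:Add1
c16: CDB Add1=-5 | r0:20,r1:4,r2:9,r3:1,r4:Mul2,r5:-5
c17: CDB Mul1=-100 | r0:20,r1:4,r2:9,r3:1,r4:Mul2,r5:-5
c18: - | r0:20,r1:4,r2:9,r3:1,r4:Mul2,r5:-5
c19: - | r0:20,r1:4,r2:9,r3:1,r4:Mul2,r5:-5
c20: - | r0:20,r1:4,r2:9,r3:1,r4:Mul2,r5:-5
c21: - | r0:20,r1:4,r2:9,r3:1,r4:Mul2,r5:-5
c22: CDB Mul2=-100 | r0:20,r1:4,r2:9,r3:1,r4:-100,r5:-5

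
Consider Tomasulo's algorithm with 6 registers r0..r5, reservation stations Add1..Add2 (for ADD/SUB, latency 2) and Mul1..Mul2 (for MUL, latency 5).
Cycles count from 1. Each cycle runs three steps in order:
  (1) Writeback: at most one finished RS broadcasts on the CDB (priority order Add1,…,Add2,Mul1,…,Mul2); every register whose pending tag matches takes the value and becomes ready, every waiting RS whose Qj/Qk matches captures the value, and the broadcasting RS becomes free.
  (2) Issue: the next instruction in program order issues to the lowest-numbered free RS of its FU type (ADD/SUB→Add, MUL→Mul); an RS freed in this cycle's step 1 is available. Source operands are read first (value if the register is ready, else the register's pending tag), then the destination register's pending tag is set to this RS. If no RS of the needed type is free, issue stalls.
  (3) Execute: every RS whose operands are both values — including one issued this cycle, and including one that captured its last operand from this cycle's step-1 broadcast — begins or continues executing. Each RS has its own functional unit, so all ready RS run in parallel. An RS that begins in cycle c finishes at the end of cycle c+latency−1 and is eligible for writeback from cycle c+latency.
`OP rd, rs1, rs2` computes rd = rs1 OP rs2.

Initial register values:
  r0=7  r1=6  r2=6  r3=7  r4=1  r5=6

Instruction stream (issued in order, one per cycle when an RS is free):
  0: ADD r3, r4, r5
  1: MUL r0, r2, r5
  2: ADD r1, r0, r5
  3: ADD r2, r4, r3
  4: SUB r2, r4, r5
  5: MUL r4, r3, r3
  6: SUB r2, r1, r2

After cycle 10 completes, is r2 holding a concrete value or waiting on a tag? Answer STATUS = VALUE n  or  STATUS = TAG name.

STATUS = TAG Add2

  c1: issue ADD r3<-Add1  regs: r0:7,r1:6,r2:6,r3:Add1,r4:1,r5:6
  c2: issue MUL r0<-Mul1  regs: r0:Mul1,r1:6,r2:6,r3:Add1,r4:1,r5:6
  c3: CDB Add1=7; issue ADD r1<-Add1  regs: r0:Mul1,r1:Add1,r2:6,r3:7,r4:1,r5:6
  c4: issue ADD r2<-Add2  regs: r0:Mul1,r1:Add1,r2:Add2,r3:7,r4:1,r5:6
  c5: stall  regs: r0:Mul1,r1:Add1,r2:Add2,r3:7,r4:1,r5:6
  c6: CDB Add2=8; issue SUB r2<-Add2  regs: r0:Mul1,r1:Add1,r2:Add2,r3:7,r4:1,r5:6
  c7: CDB Mul1=36; issue MUL r4<-Mul1  regs: r0:36,r1:Add1,r2:Add2,r3:7,r4:Mul1,r5:6
  c8: CDB Add2=-5; issue SUB r2<-Add2  regs: r0:36,r1:Add1,r2:Add2,r3:7,r4:Mul1,r5:6
  c9: CDB Add1=42  regs: r0:36,r1:42,r2:Add2,r3:7,r4:Mul1,r5:6
  c10: -  regs: r0:36,r1:42,r2:Add2,r3:7,r4:Mul1,r5:6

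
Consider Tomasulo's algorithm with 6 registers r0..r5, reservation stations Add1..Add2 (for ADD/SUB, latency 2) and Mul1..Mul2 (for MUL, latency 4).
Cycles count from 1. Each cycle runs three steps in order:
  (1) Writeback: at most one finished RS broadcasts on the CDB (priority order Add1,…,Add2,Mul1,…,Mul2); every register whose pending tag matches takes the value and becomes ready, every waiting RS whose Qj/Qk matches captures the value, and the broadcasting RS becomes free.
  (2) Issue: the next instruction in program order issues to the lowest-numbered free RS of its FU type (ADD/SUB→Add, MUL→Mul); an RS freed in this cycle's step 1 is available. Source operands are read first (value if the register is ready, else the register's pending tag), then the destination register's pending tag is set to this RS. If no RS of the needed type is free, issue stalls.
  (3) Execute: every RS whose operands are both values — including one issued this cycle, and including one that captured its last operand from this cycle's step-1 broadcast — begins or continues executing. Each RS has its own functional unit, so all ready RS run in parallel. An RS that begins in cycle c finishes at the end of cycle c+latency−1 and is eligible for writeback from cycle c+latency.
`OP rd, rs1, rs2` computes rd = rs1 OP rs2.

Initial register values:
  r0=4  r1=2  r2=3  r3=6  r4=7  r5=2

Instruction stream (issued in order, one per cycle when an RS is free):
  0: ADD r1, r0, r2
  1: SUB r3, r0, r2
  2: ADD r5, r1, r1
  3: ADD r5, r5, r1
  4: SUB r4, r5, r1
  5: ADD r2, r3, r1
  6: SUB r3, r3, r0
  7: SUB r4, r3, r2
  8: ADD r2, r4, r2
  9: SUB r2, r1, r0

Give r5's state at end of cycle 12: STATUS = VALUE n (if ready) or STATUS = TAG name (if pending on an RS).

STATUS = VALUE 21

c1: issue ADD r1<-Add1 | r0:4,r1:Add1,r2:3,r3:6,r4:7,r5:2
c2: issue SUB r3<-Add2 | r0:4,r1:Add1,r2:3,r3:Add2,r4:7,r5:2
c3: CDB Add1=7; issue ADD r5<-Add1 | r0:4,r1:7,r2:3,r3:Add2,r4:7,r5:Add1
c4: CDB Add2=1; issue ADD r5<-Add2 | r0:4,r1:7,r2:3,r3:1,r4:7,r5:Add2
c5: CDB Add1=14; issue SUB r4<-Add1 | r0:4,r1:7,r2:3,r3:1,r4:Add1,r5:Add2
c6: stall | r0:4,r1:7,r2:3,r3:1,r4:Add1,r5:Add2
c7: CDB Add2=21; issue ADD r2<-Add2 | r0:4,r1:7,r2:Add2,r3:1,r4:Add1,r5:21
c8: stall | r0:4,r1:7,r2:Add2,r3:1,r4:Add1,r5:21
c9: CDB Add1=14; issue SUB r3<-Add1 | r0:4,r1:7,r2:Add2,r3:Add1,r4:14,r5:21
c10: CDB Add2=8; issue SUB r4<-Add2 | r0:4,r1:7,r2:8,r3:Add1,r4:Add2,r5:21
c11: CDB Add1=-3; issue ADD r2<-Add1 | r0:4,r1:7,r2:Add1,r3:-3,r4:Add2,r5:21
c12: stall | r0:4,r1:7,r2:Add1,r3:-3,r4:Add2,r5:21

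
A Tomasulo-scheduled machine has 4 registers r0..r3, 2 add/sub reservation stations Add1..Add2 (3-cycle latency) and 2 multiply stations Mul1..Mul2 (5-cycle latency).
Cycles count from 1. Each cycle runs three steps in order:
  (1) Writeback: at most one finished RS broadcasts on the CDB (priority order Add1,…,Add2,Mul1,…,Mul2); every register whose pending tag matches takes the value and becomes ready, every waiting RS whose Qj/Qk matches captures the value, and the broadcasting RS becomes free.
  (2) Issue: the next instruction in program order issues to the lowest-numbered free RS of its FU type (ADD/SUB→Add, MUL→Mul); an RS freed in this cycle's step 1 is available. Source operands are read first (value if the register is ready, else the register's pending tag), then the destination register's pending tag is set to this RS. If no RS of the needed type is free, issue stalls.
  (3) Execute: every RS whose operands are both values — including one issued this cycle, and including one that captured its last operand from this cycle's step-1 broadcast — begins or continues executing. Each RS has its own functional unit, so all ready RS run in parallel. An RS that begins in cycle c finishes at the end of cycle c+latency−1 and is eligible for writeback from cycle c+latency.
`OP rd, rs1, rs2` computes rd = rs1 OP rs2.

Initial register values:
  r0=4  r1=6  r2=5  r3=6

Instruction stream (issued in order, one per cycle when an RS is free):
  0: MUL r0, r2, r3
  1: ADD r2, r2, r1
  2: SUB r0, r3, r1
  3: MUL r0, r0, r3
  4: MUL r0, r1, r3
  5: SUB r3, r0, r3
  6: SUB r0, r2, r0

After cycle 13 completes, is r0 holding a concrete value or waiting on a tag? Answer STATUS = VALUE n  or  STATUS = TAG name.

cycle 1: issue MUL r0<-Mul1 // r0:Mul1,r1:6,r2:5,r3:6
cycle 2: issue ADD r2<-Add1 // r0:Mul1,r1:6,r2:Add1,r3:6
cycle 3: issue SUB r0<-Add2 // r0:Add2,r1:6,r2:Add1,r3:6
cycle 4: issue MUL r0<-Mul2 // r0:Mul2,r1:6,r2:Add1,r3:6
cycle 5: CDB Add1=11; stall // r0:Mul2,r1:6,r2:11,r3:6
cycle 6: CDB Add2=0; stall // r0:Mul2,r1:6,r2:11,r3:6
cycle 7: CDB Mul1=30; issue MUL r0<-Mul1 // r0:Mul1,r1:6,r2:11,r3:6
cycle 8: issue SUB r3<-Add1 // r0:Mul1,r1:6,r2:11,r3:Add1
cycle 9: issue SUB r0<-Add2 // r0:Add2,r1:6,r2:11,r3:Add1
cycle 10: - // r0:Add2,r1:6,r2:11,r3:Add1
cycle 11: CDB Mul2=0 // r0:Add2,r1:6,r2:11,r3:Add1
cycle 12: CDB Mul1=36 // r0:Add2,r1:6,r2:11,r3:Add1
cycle 13: - // r0:Add2,r1:6,r2:11,r3:Add1

STATUS = TAG Add2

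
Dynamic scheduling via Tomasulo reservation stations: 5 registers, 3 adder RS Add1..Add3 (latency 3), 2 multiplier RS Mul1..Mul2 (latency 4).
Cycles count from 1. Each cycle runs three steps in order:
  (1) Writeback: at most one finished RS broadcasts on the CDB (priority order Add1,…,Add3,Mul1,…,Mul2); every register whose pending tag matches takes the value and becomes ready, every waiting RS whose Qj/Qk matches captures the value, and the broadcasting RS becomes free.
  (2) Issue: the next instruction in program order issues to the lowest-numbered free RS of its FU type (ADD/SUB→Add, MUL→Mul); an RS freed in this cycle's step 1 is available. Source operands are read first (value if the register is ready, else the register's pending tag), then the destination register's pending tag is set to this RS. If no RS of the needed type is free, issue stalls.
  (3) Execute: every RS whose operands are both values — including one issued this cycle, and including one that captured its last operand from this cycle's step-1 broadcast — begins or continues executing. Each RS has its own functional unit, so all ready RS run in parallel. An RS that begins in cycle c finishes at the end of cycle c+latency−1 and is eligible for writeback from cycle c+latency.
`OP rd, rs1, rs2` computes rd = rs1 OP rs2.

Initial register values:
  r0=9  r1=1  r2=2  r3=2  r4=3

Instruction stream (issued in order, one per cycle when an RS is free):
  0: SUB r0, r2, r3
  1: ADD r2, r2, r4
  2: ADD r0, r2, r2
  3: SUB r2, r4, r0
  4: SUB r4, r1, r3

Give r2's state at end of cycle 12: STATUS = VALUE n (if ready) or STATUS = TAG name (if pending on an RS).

c1: issue SUB r0<-Add1 | r0:Add1,r1:1,r2:2,r3:2,r4:3
c2: issue ADD r2<-Add2 | r0:Add1,r1:1,r2:Add2,r3:2,r4:3
c3: issue ADD r0<-Add3 | r0:Add3,r1:1,r2:Add2,r3:2,r4:3
c4: CDB Add1=0; issue SUB r2<-Add1 | r0:Add3,r1:1,r2:Add1,r3:2,r4:3
c5: CDB Add2=5; issue SUB r4<-Add2 | r0:Add3,r1:1,r2:Add1,r3:2,r4:Add2
c6: - | r0:Add3,r1:1,r2:Add1,r3:2,r4:Add2
c7: - | r0:Add3,r1:1,r2:Add1,r3:2,r4:Add2
c8: CDB Add2=-1 | r0:Add3,r1:1,r2:Add1,r3:2,r4:-1
c9: CDB Add3=10 | r0:10,r1:1,r2:Add1,r3:2,r4:-1
c10: - | r0:10,r1:1,r2:Add1,r3:2,r4:-1
c11: - | r0:10,r1:1,r2:Add1,r3:2,r4:-1
c12: CDB Add1=-7 | r0:10,r1:1,r2:-7,r3:2,r4:-1

STATUS = VALUE -7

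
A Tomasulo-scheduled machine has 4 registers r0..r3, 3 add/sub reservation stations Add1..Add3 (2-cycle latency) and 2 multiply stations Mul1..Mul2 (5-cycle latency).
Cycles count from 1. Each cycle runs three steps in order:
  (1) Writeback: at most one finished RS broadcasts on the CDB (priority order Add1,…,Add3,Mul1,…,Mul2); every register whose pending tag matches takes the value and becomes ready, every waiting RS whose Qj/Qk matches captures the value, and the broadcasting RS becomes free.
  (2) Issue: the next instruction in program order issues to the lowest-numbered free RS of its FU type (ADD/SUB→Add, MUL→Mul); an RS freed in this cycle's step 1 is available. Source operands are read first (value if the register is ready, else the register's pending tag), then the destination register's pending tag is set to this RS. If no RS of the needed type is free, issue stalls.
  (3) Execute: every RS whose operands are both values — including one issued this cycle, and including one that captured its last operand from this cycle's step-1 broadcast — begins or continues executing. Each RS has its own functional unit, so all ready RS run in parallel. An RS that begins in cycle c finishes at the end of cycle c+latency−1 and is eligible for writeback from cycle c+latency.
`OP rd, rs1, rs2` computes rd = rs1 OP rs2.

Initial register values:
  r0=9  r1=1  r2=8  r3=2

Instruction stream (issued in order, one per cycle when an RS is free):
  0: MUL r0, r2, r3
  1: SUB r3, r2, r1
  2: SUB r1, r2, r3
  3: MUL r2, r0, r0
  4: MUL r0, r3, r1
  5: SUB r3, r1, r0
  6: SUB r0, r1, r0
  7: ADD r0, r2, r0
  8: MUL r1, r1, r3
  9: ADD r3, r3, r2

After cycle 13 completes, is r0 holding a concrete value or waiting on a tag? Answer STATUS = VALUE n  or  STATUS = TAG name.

c1: issue MUL r0<-Mul1 | r0:Mul1,r1:1,r2:8,r3:2
c2: issue SUB r3<-Add1 | r0:Mul1,r1:1,r2:8,r3:Add1
c3: issue SUB r1<-Add2 | r0:Mul1,r1:Add2,r2:8,r3:Add1
c4: CDB Add1=7; issue MUL r2<-Mul2 | r0:Mul1,r1:Add2,r2:Mul2,r3:7
c5: stall | r0:Mul1,r1:Add2,r2:Mul2,r3:7
c6: CDB Add2=1; stall | r0:Mul1,r1:1,r2:Mul2,r3:7
c7: CDB Mul1=16; issue MUL r0<-Mul1 | r0:Mul1,r1:1,r2:Mul2,r3:7
c8: issue SUB r3<-Add1 | r0:Mul1,r1:1,r2:Mul2,r3:Add1
c9: issue SUB r0<-Add2 | r0:Add2,r1:1,r2:Mul2,r3:Add1
c10: issue ADD r0<-Add3 | r0:Add3,r1:1,r2:Mul2,r3:Add1
c11: stall | r0:Add3,r1:1,r2:Mul2,r3:Add1
c12: CDB Mul1=7; issue MUL r1<-Mul1 | r0:Add3,r1:Mul1,r2:Mul2,r3:Add1
c13: CDB Mul2=256; stall | r0:Add3,r1:Mul1,r2:256,r3:Add1

STATUS = TAG Add3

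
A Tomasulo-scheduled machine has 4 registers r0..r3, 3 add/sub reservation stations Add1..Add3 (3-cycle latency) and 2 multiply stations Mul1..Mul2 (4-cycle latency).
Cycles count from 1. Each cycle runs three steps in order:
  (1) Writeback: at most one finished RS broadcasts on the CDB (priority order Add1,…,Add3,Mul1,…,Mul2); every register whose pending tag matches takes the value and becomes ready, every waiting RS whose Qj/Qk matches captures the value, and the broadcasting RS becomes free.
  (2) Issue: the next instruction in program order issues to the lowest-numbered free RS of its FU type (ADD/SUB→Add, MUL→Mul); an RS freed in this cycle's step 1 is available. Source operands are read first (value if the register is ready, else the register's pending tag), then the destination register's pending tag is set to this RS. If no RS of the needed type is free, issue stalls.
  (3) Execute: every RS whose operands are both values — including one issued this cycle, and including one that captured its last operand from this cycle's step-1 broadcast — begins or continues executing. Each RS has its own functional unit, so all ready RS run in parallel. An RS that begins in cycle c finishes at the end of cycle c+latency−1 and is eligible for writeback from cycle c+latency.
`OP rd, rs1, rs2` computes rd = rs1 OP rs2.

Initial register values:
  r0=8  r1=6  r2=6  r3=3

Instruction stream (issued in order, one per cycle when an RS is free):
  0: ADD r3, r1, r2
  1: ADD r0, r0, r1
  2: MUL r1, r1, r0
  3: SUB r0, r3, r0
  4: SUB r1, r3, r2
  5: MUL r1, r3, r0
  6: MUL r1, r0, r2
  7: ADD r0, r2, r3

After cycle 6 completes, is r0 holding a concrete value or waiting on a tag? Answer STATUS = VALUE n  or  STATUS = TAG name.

c1: issue ADD r3<-Add1 | r0:8,r1:6,r2:6,r3:Add1
c2: issue ADD r0<-Add2 | r0:Add2,r1:6,r2:6,r3:Add1
c3: issue MUL r1<-Mul1 | r0:Add2,r1:Mul1,r2:6,r3:Add1
c4: CDB Add1=12; issue SUB r0<-Add1 | r0:Add1,r1:Mul1,r2:6,r3:12
c5: CDB Add2=14; issue SUB r1<-Add2 | r0:Add1,r1:Add2,r2:6,r3:12
c6: issue MUL r1<-Mul2 | r0:Add1,r1:Mul2,r2:6,r3:12

STATUS = TAG Add1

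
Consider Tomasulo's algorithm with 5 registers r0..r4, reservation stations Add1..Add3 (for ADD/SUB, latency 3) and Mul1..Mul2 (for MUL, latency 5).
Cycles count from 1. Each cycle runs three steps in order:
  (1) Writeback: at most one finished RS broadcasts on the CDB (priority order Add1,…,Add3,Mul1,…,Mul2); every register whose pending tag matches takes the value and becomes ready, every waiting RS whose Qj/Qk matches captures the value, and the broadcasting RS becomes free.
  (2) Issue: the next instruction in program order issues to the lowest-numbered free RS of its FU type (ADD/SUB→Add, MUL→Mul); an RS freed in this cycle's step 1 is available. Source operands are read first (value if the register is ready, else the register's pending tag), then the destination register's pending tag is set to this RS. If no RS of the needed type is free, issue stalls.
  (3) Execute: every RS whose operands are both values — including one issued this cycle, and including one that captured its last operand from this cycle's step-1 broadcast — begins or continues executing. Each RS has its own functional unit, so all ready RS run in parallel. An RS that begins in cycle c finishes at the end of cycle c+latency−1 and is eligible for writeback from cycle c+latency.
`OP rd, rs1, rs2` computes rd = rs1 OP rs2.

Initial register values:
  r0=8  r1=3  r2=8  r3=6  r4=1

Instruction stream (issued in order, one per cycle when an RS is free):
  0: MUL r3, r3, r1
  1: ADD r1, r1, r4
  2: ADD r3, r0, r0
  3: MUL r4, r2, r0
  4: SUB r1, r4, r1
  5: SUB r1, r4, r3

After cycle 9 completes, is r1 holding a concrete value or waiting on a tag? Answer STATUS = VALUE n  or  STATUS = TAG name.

  c1: issue MUL r3<-Mul1  regs: r0:8,r1:3,r2:8,r3:Mul1,r4:1
  c2: issue ADD r1<-Add1  regs: r0:8,r1:Add1,r2:8,r3:Mul1,r4:1
  c3: issue ADD r3<-Add2  regs: r0:8,r1:Add1,r2:8,r3:Add2,r4:1
  c4: issue MUL r4<-Mul2  regs: r0:8,r1:Add1,r2:8,r3:Add2,r4:Mul2
  c5: CDB Add1=4; issue SUB r1<-Add1  regs: r0:8,r1:Add1,r2:8,r3:Add2,r4:Mul2
  c6: CDB Add2=16; issue SUB r1<-Add2  regs: r0:8,r1:Add2,r2:8,r3:16,r4:Mul2
  c7: CDB Mul1=18  regs: r0:8,r1:Add2,r2:8,r3:16,r4:Mul2
  c8: -  regs: r0:8,r1:Add2,r2:8,r3:16,r4:Mul2
  c9: CDB Mul2=64  regs: r0:8,r1:Add2,r2:8,r3:16,r4:64

STATUS = TAG Add2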